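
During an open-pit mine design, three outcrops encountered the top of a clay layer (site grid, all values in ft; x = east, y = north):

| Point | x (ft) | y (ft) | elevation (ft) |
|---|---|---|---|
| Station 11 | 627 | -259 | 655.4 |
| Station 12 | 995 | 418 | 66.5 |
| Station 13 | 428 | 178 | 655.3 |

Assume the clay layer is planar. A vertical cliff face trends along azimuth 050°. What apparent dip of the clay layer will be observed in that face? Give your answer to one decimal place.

42.7°

Let the plane be z = a·x + b·y + c.
Station 12−Station 11: 368a + 677b = −588.9;  Station 13−Station 11: −199a + 437b = −0.1.
Solving gives a = −0.87055, b = −0.39666.
Unit vector along 050° is (sin 50°, cos 50°) = (0.7660, 0.6428).
Slope in that direction = a·(0.7660) + b·(0.6428) = −0.92185.
Apparent dip = arctan|0.92185| = 42.7° (true dip is 43.7°, so apparent ≤ true as expected).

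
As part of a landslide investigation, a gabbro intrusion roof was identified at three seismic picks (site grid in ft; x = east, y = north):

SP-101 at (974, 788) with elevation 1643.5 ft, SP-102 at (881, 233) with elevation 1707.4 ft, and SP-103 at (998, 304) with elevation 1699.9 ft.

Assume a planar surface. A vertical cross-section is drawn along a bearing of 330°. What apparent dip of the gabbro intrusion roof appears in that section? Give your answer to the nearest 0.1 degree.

Two edge vectors: SP-101→SP-102 = (-93, -555, 63.9), SP-101→SP-103 = (24, -484, 56.4).
Normal n = (SP-101→SP-102) × (SP-101→SP-103) = (-374.4, 6778.8, 58332).
So ∂z/∂x = −n_x/n_z = 0.00642 and ∂z/∂y = −n_y/n_z = −0.11621.
Unit vector along 330° is (sin 330°, cos 330°) = (-0.5000, 0.8660).
Slope in that direction = a·(-0.5000) + b·(0.8660) = −0.10385.
Apparent dip = arctan|0.10385| = 5.9° (true dip is 6.6°, so apparent ≤ true as expected).

5.9°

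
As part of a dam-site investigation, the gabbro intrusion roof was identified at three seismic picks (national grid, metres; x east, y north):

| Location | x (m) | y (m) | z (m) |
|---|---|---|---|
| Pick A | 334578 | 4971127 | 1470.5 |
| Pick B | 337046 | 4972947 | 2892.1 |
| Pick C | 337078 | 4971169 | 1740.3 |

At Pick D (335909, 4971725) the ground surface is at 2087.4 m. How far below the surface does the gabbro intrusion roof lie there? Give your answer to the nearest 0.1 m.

Two edge vectors: Pick A→Pick B = (2468, 1820, 1421.6), Pick A→Pick C = (2500, 42, 269.8).
Normal n = (Pick A→Pick B) × (Pick A→Pick C) = (431328.8, 2888133.6, -4446344).
So ∂z/∂x = −n_x/n_z = 0.097007519 and ∂z/∂y = −n_y/n_z = 0.649552441.
Intercept c from Pick A: 1470.5 − 32456.58 − 3229007.68 = −3259993.76.
At (335909, 4971725): z_contact = 32585.70 + 3229396.11 − 3259993.76 = 1988.05 m.
Depth below ground = 2087.4 − 1988.05 = 99.4 m.

99.4 m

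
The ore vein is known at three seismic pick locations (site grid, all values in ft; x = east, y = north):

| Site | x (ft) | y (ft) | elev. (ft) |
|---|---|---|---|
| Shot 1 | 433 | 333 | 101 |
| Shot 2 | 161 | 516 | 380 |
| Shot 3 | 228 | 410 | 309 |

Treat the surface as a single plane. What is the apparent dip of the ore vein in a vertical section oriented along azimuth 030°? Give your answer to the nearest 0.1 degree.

25.1°

Two edge vectors: Shot 1→Shot 2 = (-272, 183, 279), Shot 1→Shot 3 = (-205, 77, 208).
Normal n = (Shot 1→Shot 2) × (Shot 1→Shot 3) = (16581, -619, 16571).
So ∂z/∂x = −n_x/n_z = −1.00060 and ∂z/∂y = −n_y/n_z = 0.03735.
Unit vector along 030° is (sin 30°, cos 30°) = (0.5000, 0.8660).
Slope in that direction = a·(0.5000) + b·(0.8660) = −0.46795.
Apparent dip = arctan|0.46795| = 25.1° (true dip is 45.0°, so apparent ≤ true as expected).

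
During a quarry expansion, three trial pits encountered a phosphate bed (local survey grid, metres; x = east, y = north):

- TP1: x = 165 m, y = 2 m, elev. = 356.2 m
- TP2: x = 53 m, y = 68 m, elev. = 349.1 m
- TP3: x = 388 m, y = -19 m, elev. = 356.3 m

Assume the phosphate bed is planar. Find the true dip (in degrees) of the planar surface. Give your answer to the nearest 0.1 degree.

Let the plane be z = a·x + b·y + c.
TP2−TP1: −112a + 66b = −7.1;  TP3−TP1: 223a − 21b = 0.1.
Solving gives a = −0.01152, b = −0.12713.
Gradient magnitude |∇z| = √(a² + b²) = √(0.00013 + 0.01616) = 0.12765.
True dip = arctan(0.12765) = 7.3°, dipping toward N (azimuth ≈ 005°).

7.3°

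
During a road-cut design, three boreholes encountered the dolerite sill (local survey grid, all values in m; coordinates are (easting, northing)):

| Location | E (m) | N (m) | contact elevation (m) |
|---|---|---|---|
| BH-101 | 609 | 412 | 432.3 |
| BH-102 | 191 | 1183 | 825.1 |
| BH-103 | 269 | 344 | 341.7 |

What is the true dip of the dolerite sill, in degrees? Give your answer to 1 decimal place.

31.3°

Let the plane be z = a·E + b·N + c.
BH-102−BH-101: −418a + 771b = 392.8;  BH-103−BH-101: −340a − 68b = −90.6.
Solving gives a = 0.14848, b = 0.58997.
Gradient magnitude |∇z| = √(a² + b²) = √(0.02205 + 0.34806) = 0.60836.
True dip = arctan(0.60836) = 31.3°, dipping toward SSW (azimuth ≈ 194°).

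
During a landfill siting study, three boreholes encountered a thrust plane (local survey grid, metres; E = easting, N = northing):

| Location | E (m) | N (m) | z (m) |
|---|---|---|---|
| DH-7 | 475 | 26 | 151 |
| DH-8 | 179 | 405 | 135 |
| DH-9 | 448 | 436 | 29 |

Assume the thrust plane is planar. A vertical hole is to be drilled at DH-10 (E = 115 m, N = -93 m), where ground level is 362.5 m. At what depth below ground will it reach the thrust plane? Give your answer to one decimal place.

44.8 m

Two edge vectors: DH-7→DH-8 = (-296, 379, -16), DH-7→DH-9 = (-27, 410, -122).
Normal n = (DH-7→DH-8) × (DH-7→DH-9) = (-39678, -35680, -111127).
So ∂z/∂E = −n_x/n_z = −0.35705 and ∂z/∂N = −n_y/n_z = −0.32107.
Intercept c from DH-7: 151 + 169.60 + 8.35 = 328.95.
At (115, -93): z_contact = −41.06 + 29.86 + 328.95 = 317.75 m.
Depth below ground = 362.5 − 317.75 = 44.8 m.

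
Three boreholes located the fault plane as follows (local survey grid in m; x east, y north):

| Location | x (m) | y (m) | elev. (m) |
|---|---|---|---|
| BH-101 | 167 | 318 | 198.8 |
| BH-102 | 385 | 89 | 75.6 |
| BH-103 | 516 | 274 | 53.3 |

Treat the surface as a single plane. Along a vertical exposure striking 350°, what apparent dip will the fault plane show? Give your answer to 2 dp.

Let the plane be z = a·x + b·y + c.
BH-102−BH-101: 218a − 229b = −123.2;  BH-103−BH-101: 349a − 44b = −145.5.
Solving gives a = −0.39669, b = 0.16036.
Unit vector along 350° is (sin 350°, cos 350°) = (-0.1736, 0.9848).
Slope in that direction = a·(-0.1736) + b·(0.9848) = 0.22681.
Apparent dip = arctan|0.22681| = 12.78° (true dip is 23.2°, so apparent ≤ true as expected).

12.78°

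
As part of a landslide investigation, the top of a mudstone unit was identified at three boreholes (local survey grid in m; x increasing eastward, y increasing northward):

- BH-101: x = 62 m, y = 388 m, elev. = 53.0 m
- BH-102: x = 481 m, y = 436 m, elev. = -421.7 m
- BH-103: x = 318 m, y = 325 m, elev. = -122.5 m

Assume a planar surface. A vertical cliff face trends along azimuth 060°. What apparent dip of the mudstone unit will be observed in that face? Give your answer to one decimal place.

55.9°

Two edge vectors: BH-101→BH-102 = (419, 48, -474.7), BH-101→BH-103 = (256, -63, -175.5).
Normal n = (BH-101→BH-102) × (BH-101→BH-103) = (-38330.1, -47988.7, -38685).
So ∂z/∂x = −n_x/n_z = −0.99083 and ∂z/∂y = −n_y/n_z = −1.24050.
Unit vector along 060° is (sin 60°, cos 60°) = (0.8660, 0.5000).
Slope in that direction = a·(0.8660) + b·(0.5000) = −1.47833.
Apparent dip = arctan|1.47833| = 55.9° (true dip is 57.8°, so apparent ≤ true as expected).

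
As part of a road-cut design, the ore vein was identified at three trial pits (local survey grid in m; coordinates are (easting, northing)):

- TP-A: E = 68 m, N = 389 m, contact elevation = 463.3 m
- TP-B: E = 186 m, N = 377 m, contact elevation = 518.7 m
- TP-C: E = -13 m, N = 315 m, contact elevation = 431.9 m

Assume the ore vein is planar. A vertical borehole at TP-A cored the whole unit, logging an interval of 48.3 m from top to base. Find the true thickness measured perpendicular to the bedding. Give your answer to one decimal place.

Two edge vectors: TP-A→TP-B = (118, -12, 55.4), TP-A→TP-C = (-81, -74, -31.4).
Normal n = (TP-A→TP-B) × (TP-A→TP-C) = (4476.4, -782.2, -9704).
So ∂z/∂E = −n_x/n_z = 0.46129 and ∂z/∂N = −n_y/n_z = −0.08061.
|∇z| = √(a²+b²) = 0.46828, so dip δ = arctan(0.46828) = 25.09°.
True thickness = vertical thickness × cos δ = 48.3 × cos 25.09° = 43.7 m.

43.7 m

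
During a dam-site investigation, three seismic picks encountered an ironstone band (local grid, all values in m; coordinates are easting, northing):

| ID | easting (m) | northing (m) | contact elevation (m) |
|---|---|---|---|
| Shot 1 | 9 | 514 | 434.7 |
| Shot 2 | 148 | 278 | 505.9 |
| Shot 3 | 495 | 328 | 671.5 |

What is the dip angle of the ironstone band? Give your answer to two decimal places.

25.66°

Two edge vectors: Shot 1→Shot 2 = (139, -236, 71.2), Shot 1→Shot 3 = (486, -186, 236.8).
Normal n = (Shot 1→Shot 2) × (Shot 1→Shot 3) = (-42641.6, 1688, 88842).
So ∂z/∂easting = −n_x/n_z = 0.47997 and ∂z/∂northing = −n_y/n_z = −0.01900.
Gradient magnitude |∇z| = √(a² + b²) = √(0.23037 + 0.00036) = 0.48035.
True dip = arctan(0.48035) = 25.66°, dipping toward W (azimuth ≈ 272°).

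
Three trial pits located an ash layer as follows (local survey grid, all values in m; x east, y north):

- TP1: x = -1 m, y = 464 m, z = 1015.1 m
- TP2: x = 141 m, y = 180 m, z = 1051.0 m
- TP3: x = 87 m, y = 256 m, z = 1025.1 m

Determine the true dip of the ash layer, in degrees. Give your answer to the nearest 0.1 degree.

47.4°

Two edge vectors: TP1→TP2 = (142, -284, 35.9), TP1→TP3 = (88, -208, 10).
Normal n = (TP1→TP2) × (TP1→TP3) = (4627.2, 1739.2, -4544).
So ∂z/∂x = −n_x/n_z = 1.01831 and ∂z/∂y = −n_y/n_z = 0.38275.
Gradient magnitude |∇z| = √(a² + b²) = √(1.03695 + 0.14649) = 1.08786.
True dip = arctan(1.08786) = 47.4°, dipping toward WSW (azimuth ≈ 249°).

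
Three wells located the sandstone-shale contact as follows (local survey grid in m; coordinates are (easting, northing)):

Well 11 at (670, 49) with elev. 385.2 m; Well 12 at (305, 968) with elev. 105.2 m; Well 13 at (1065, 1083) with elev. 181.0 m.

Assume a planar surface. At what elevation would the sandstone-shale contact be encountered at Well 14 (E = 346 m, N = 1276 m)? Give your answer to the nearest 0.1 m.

33.8 m

Let the plane be z = a·E + b·N + c.
Well 12−Well 11: −365a + 919b = −280;  Well 13−Well 11: 395a + 1034b = −204.2.
Solving gives a = 0.137572, b = −0.250040.
Then c = 385.2 − a·670 − b·49 = 305.28.
At (346, 1276): z = 47.6 − 319.1 + 305.28 = 33.8 m.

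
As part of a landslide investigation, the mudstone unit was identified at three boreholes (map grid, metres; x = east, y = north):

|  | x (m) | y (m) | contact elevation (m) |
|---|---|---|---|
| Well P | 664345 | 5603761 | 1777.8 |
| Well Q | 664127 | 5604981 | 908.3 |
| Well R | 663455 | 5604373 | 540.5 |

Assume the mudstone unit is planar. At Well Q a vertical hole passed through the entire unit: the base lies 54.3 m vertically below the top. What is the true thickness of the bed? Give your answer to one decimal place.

Let the plane be z = a·x + b·y + c.
Well Q−Well P: −218a + 1220b = −869.5;  Well R−Well P: −890a + 612b = −1237.3.
Solving gives a = 1.02624, b = −0.52933.
|∇z| = √(a²+b²) = 1.15471, so dip δ = arctan(1.15471) = 49.11°.
True thickness = vertical thickness × cos δ = 54.3 × cos 49.11° = 35.5 m.

35.5 m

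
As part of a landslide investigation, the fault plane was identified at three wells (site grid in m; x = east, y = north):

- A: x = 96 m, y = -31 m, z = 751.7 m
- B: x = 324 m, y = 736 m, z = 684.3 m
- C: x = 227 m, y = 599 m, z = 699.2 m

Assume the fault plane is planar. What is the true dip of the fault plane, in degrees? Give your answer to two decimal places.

Two edge vectors: A→B = (228, 767, -67.4), A→C = (131, 630, -52.5).
Normal n = (A→B) × (A→C) = (2194.5, 3140.6, 43163).
So ∂z/∂x = −n_x/n_z = −0.05084 and ∂z/∂y = −n_y/n_z = −0.07276.
Gradient magnitude |∇z| = √(a² + b²) = √(0.00258 + 0.00529) = 0.08876.
True dip = arctan(0.08876) = 5.07°, dipping toward NE (azimuth ≈ 035°).

5.07°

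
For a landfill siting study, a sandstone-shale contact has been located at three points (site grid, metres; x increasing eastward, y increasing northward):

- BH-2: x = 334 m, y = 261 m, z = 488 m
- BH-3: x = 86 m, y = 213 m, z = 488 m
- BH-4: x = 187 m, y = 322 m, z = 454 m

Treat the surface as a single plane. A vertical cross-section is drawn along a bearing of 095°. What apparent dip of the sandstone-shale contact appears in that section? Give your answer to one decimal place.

Let the plane be z = a·x + b·y + c.
BH-3−BH-2: −248a − 48b = 0;  BH-4−BH-2: −147a + 61b = −34.
Solving gives a = 0.07357, b = −0.38009.
Unit vector along 095° is (sin 95°, cos 95°) = (0.9962, -0.0872).
Slope in that direction = a·(0.9962) + b·(-0.0872) = 0.10641.
Apparent dip = arctan|0.10641| = 6.1° (true dip is 21.2°, so apparent ≤ true as expected).

6.1°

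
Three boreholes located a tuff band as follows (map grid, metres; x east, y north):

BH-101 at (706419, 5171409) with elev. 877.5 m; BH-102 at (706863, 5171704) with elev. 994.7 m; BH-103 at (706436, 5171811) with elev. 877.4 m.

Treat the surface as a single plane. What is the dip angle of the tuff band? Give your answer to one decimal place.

15.2°

Two edge vectors: BH-101→BH-102 = (444, 295, 117.2), BH-101→BH-103 = (17, 402, -0.1).
Normal n = (BH-101→BH-102) × (BH-101→BH-103) = (-47143.9, 2036.8, 173473).
So ∂z/∂x = −n_x/n_z = 0.27177 and ∂z/∂y = −n_y/n_z = −0.01174.
Gradient magnitude |∇z| = √(a² + b²) = √(0.07386 + 0.00014) = 0.27202.
True dip = arctan(0.27202) = 15.2°, dipping toward W (azimuth ≈ 272°).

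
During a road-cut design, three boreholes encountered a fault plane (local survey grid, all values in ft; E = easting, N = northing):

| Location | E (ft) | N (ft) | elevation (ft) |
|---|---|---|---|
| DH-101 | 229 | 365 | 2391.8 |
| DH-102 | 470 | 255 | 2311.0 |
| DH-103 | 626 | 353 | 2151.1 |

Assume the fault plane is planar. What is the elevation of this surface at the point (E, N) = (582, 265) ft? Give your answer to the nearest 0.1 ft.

2234.6 ft

Let the plane be z = a·E + b·N + c.
DH-102−DH-101: 241a − 110b = −80.8;  DH-103−DH-101: 397a − 12b = −240.7.
Solving gives a = −0.62552, b = −0.63591.
Then c = 2391.8 − a·229 − b·365 = 2767.15.
At (582, 265): z = −364.1 − 168.5 + 2767.15 = 2234.6 ft.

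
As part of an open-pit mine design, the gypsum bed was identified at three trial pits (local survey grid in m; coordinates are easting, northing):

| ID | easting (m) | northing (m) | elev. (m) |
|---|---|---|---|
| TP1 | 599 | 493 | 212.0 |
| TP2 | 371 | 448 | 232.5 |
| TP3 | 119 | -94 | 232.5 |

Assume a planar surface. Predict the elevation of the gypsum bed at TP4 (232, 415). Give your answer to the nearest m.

Two edge vectors: TP1→TP2 = (-228, -45, 20.5), TP1→TP3 = (-480, -587, 20.5).
Normal n = (TP1→TP2) × (TP1→TP3) = (11111, -5166, 112236).
So ∂z/∂easting = −n_x/n_z = −0.09900 and ∂z/∂northing = −n_y/n_z = 0.04603.
Intercept c from TP1: 212 + 59.30 − 22.69 = 248.61.
At (232, 415): z = −23.0 + 19.1 + 248.61 = 244.7 m.

245 m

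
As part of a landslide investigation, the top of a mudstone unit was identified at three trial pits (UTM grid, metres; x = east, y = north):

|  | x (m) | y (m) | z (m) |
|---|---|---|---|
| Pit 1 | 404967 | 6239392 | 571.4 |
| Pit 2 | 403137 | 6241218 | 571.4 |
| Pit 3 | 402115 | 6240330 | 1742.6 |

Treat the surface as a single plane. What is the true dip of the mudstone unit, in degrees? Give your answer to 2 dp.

Two edge vectors: Pit 1→Pit 2 = (-1830, 1826, 0), Pit 1→Pit 3 = (-2852, 938, 1171.2).
Normal n = (Pit 1→Pit 2) × (Pit 1→Pit 3) = (2138611.2, 2143296, 3491212).
So ∂z/∂x = −n_x/n_z = −0.61257 and ∂z/∂y = −n_y/n_z = −0.61391.
Gradient magnitude |∇z| = √(a² + b²) = √(0.37524 + 0.37689) = 0.86725.
True dip = arctan(0.86725) = 40.93°, dipping toward NE (azimuth ≈ 045°).

40.93°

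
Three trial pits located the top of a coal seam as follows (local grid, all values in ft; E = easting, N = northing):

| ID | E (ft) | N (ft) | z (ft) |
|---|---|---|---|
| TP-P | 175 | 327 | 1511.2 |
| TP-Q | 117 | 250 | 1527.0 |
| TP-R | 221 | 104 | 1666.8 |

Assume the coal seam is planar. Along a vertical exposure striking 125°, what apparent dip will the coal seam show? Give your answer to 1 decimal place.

37.2°

Let the plane be z = a·E + b·N + c.
TP-Q−TP-P: −58a − 77b = 15.8;  TP-R−TP-P: 46a − 223b = 155.6.
Solving gives a = 0.51334, b = −0.59187.
Unit vector along 125° is (sin 125°, cos 125°) = (0.8192, -0.5736).
Slope in that direction = a·(0.8192) + b·(-0.5736) = 0.75998.
Apparent dip = arctan|0.75998| = 37.2° (true dip is 38.1°, so apparent ≤ true as expected).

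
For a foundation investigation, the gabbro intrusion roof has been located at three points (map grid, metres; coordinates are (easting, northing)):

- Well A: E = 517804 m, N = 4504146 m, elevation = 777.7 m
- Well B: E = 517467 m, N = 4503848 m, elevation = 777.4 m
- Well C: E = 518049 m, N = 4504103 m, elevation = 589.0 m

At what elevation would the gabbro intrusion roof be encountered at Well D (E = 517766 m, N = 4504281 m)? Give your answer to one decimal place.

Let the plane be z = a·E + b·N + c.
Well B−Well A: −337a − 298b = −0.3;  Well C−Well A: 245a − 43b = −188.7.
Solving gives a = −0.642503514, b = 0.727596256.
Then c = 777.7 − a·517804 − b·4504146 = −2943731.18.
At (517766, 4504281): z = −332666.5 + 3277298.0 − 2943731.18 = 900.3 m.

900.3 m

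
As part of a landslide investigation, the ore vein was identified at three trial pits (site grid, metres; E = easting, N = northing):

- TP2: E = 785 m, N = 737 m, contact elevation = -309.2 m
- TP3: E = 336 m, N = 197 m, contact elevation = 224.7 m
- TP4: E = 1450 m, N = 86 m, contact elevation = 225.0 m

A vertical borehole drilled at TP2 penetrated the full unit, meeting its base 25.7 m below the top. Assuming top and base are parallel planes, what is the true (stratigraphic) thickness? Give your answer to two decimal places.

Let the plane be z = a·E + b·N + c.
TP3−TP2: −449a − 540b = 533.9;  TP4−TP2: 665a − 651b = 534.2.
Solving gives a = −0.09073, b = −0.91326.
|∇z| = √(a²+b²) = 0.91776, so dip δ = arctan(0.91776) = 42.54°.
True thickness = vertical thickness × cos δ = 25.7 × cos 42.54° = 18.93 m.

18.93 m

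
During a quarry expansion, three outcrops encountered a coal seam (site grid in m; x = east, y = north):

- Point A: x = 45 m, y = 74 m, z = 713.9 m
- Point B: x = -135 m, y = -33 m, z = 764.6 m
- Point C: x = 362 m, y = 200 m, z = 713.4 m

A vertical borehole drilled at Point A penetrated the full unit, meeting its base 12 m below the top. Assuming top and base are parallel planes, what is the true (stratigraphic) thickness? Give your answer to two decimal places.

6.57 m

Two edge vectors: Point A→Point B = (-180, -107, 50.7), Point A→Point C = (317, 126, -0.5).
Normal n = (Point A→Point B) × (Point A→Point C) = (-6334.7, 15981.9, 11239).
So ∂z/∂x = −n_x/n_z = 0.56364 and ∂z/∂y = −n_y/n_z = −1.42200.
|∇z| = √(a²+b²) = 1.52963, so dip δ = arctan(1.52963) = 56.83°.
True thickness = vertical thickness × cos δ = 12 × cos 56.83° = 6.57 m.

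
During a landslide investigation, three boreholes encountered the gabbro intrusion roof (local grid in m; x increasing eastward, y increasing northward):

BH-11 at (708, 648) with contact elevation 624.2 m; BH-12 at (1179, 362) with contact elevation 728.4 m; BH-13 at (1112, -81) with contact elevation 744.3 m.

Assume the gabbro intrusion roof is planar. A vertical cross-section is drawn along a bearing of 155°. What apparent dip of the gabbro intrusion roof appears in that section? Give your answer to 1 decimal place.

7.7°

Let the plane be z = a·x + b·y + c.
BH-12−BH-11: 471a − 286b = 104.2;  BH-13−BH-11: 404a − 729b = 120.1.
Solving gives a = 0.18266, b = −0.06352.
Unit vector along 155° is (sin 155°, cos 155°) = (0.4226, -0.9063).
Slope in that direction = a·(0.4226) + b·(-0.9063) = 0.13476.
Apparent dip = arctan|0.13476| = 7.7° (true dip is 10.9°, so apparent ≤ true as expected).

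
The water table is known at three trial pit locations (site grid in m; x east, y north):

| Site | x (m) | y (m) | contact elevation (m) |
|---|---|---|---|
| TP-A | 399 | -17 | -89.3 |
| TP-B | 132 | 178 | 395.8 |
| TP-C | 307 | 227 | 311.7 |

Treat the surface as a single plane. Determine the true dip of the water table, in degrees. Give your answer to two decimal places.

57.55°

Let the plane be z = a·x + b·y + c.
TP-B−TP-A: −267a + 195b = 485.1;  TP-C−TP-A: −92a + 244b = 401.
Solving gives a = −0.85090, b = 1.32261.
Gradient magnitude |∇z| = √(a² + b²) = √(0.72403 + 1.74930) = 1.57268.
True dip = arctan(1.57268) = 57.55°, dipping toward SSE (azimuth ≈ 147°).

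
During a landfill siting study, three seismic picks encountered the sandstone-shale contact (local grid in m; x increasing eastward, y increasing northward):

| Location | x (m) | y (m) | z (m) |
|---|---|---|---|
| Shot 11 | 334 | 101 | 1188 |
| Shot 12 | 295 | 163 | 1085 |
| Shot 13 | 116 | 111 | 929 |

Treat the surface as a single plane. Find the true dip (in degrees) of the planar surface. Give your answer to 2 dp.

Let the plane be z = a·x + b·y + c.
Shot 12−Shot 11: −39a + 62b = −103;  Shot 13−Shot 11: −218a + 10b = −259.
Solving gives a = 1.14490, b = −0.94111.
Gradient magnitude |∇z| = √(a² + b²) = √(1.31080 + 0.88569) = 1.48206.
True dip = arctan(1.48206) = 55.99°, dipping toward NW (azimuth ≈ 309°).

55.99°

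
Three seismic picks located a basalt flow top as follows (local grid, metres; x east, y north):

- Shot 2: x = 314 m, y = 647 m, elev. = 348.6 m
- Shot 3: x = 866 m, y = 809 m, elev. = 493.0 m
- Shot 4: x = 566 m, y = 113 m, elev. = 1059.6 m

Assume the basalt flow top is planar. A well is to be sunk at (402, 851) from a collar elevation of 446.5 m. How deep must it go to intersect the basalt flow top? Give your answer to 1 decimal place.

263.9 m

Two edge vectors: Shot 2→Shot 3 = (552, 162, 144.4), Shot 2→Shot 4 = (252, -534, 711).
Normal n = (Shot 2→Shot 3) × (Shot 2→Shot 4) = (192291.6, -356083.2, -335592).
So ∂z/∂x = −n_x/n_z = 0.57299 and ∂z/∂y = −n_y/n_z = −1.06106.
Intercept c from Shot 2: 348.6 − 179.92 + 686.51 = 855.19.
At (402, 851): z_contact = 230.34 − 902.96 + 855.19 = 182.57 m.
Depth below ground = 446.5 − 182.57 = 263.9 m.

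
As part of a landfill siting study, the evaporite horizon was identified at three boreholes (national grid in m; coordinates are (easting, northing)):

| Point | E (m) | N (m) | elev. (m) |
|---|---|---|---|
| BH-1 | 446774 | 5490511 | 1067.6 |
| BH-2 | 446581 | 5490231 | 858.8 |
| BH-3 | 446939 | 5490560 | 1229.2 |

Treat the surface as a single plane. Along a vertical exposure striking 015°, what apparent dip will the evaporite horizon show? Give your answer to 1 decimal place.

18.4°

Two edge vectors: BH-1→BH-2 = (-193, -280, -208.8), BH-1→BH-3 = (165, 49, 161.6).
Normal n = (BH-1→BH-2) × (BH-1→BH-3) = (-35016.8, -3263.2, 36743).
So ∂z/∂E = −n_x/n_z = 0.95302 and ∂z/∂N = −n_y/n_z = 0.08881.
Unit vector along 015° is (sin 15°, cos 15°) = (0.2588, 0.9659).
Slope in that direction = a·(0.2588) + b·(0.9659) = 0.33244.
Apparent dip = arctan|0.33244| = 18.4° (true dip is 43.7°, so apparent ≤ true as expected).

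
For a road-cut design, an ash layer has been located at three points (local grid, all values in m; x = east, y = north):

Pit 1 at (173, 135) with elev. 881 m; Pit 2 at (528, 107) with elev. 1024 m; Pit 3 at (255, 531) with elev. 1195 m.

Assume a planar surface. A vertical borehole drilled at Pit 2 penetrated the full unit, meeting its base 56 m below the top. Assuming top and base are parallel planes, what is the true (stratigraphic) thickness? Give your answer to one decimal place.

43.0 m

Let the plane be z = a·x + b·y + c.
Pit 2−Pit 1: 355a − 28b = 143;  Pit 3−Pit 1: 82a + 396b = 314.
Solving gives a = 0.45788, b = 0.69812.
|∇z| = √(a²+b²) = 0.83488, so dip δ = arctan(0.83488) = 39.86°.
True thickness = vertical thickness × cos δ = 56 × cos 39.86° = 43.0 m.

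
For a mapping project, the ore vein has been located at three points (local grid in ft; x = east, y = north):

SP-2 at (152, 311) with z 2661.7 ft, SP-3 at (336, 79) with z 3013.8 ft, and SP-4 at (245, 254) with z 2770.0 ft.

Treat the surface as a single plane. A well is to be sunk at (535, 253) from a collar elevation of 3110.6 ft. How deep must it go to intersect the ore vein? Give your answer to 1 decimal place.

Let the plane be z = a·x + b·y + c.
SP-3−SP-2: 184a − 232b = 352.1;  SP-4−SP-2: 93a − 57b = 108.3.
Solving gives a = 0.45598, b = −1.15603.
Then c = 2661.7 − a·152 − b·311 = 2951.92.
At (535, 253): z_contact = 243.95 − 292.48 + 2951.92 = 2903.39 ft.
Depth below ground = 3110.6 − 2903.39 = 207.2 ft.

207.2 ft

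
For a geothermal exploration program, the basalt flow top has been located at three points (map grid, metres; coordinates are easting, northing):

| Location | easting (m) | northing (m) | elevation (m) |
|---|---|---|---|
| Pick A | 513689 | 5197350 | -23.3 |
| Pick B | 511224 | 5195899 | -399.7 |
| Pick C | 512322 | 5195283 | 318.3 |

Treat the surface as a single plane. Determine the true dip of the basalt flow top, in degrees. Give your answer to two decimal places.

30.88°

Let the plane be z = a·easting + b·northing + c.
Pick B−Pick A: −2465a − 1451b = −376.4;  Pick C−Pick A: −1367a − 2067b = 341.6.
Solving gives a = 0.40933, b = −0.43597.
Gradient magnitude |∇z| = √(a² + b²) = √(0.16755 + 0.19007) = 0.59801.
True dip = arctan(0.59801) = 30.88°, dipping toward NW (azimuth ≈ 317°).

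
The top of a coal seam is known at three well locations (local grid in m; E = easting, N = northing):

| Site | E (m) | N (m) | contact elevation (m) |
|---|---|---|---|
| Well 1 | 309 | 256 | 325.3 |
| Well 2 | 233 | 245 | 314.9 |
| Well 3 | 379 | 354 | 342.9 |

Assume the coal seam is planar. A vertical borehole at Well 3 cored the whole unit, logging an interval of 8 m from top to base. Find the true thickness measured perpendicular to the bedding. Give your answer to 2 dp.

Let the plane be z = a·E + b·N + c.
Well 2−Well 1: −76a − 11b = −10.4;  Well 3−Well 1: 70a + 98b = 17.6.
Solving gives a = 0.12363, b = 0.09128.
|∇z| = √(a²+b²) = 0.15368, so dip δ = arctan(0.15368) = 8.74°.
True thickness = vertical thickness × cos δ = 8 × cos 8.74° = 7.91 m.

7.91 m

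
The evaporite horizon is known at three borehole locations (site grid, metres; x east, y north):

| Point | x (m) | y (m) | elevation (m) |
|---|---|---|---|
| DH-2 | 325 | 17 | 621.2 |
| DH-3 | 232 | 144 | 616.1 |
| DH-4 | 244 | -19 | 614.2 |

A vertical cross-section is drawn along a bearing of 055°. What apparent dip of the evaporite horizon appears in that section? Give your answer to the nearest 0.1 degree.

Let the plane be z = a·x + b·y + c.
DH-3−DH-2: −93a + 127b = −5.1;  DH-4−DH-2: −81a − 36b = −7.
Solving gives a = 0.07867, b = 0.01745.
Unit vector along 055° is (sin 55°, cos 55°) = (0.8192, 0.5736).
Slope in that direction = a·(0.8192) + b·(0.5736) = 0.07445.
Apparent dip = arctan|0.07445| = 4.3° (true dip is 4.6°, so apparent ≤ true as expected).

4.3°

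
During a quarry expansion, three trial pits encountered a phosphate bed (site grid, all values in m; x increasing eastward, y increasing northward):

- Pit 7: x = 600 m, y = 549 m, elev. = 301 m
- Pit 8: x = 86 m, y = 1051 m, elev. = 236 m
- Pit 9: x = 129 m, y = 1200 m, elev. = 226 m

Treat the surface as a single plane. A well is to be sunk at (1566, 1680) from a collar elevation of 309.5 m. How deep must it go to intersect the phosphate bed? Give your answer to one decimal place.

54.0 m

Let the plane be z = a·x + b·y + c.
Pit 8−Pit 7: −514a + 502b = −65;  Pit 9−Pit 7: −471a + 651b = −75.
Solving gives a = 0.047519, b = −0.080828.
Then c = 301 − a·600 − b·549 = 316.86.
At (1566, 1680): z_contact = 74.41 − 135.79 + 316.86 = 255.49 m.
Depth below ground = 309.5 − 255.49 = 54.0 m.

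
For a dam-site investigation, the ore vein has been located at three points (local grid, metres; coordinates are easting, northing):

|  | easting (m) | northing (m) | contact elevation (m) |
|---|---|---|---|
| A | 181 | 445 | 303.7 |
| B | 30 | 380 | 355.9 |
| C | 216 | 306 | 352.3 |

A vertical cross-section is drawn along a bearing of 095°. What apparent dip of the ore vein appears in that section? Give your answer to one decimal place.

8.0°

Let the plane be z = a·easting + b·northing + c.
B−A: −151a − 65b = 52.2;  C−A: 35a − 139b = 48.6.
Solving gives a = −0.17610, b = −0.39398.
Unit vector along 095° is (sin 95°, cos 95°) = (0.9962, -0.0872).
Slope in that direction = a·(0.9962) + b·(-0.0872) = −0.14109.
Apparent dip = arctan|0.14109| = 8.0° (true dip is 23.3°, so apparent ≤ true as expected).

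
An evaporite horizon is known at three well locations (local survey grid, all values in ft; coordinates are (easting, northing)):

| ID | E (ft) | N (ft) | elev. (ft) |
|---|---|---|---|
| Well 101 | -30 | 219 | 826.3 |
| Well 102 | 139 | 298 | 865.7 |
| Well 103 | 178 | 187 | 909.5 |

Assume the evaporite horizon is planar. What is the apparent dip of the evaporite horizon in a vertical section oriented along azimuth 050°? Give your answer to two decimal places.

5.83°

Two edge vectors: Well 101→Well 102 = (169, 79, 39.4), Well 101→Well 103 = (208, -32, 83.2).
Normal n = (Well 101→Well 102) × (Well 101→Well 103) = (7833.6, -5865.6, -21840).
So ∂z/∂E = −n_x/n_z = 0.35868 and ∂z/∂N = −n_y/n_z = −0.26857.
Unit vector along 050° is (sin 50°, cos 50°) = (0.7660, 0.6428).
Slope in that direction = a·(0.7660) + b·(0.6428) = 0.10213.
Apparent dip = arctan|0.10213| = 5.83° (true dip is 24.1°, so apparent ≤ true as expected).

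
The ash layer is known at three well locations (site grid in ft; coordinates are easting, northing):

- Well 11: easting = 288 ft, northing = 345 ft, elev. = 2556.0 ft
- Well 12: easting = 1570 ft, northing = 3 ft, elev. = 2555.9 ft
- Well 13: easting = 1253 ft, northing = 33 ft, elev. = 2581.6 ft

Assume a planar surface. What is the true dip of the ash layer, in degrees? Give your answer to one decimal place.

26.0°

Let the plane be z = a·easting + b·northing + c.
Well 12−Well 11: 1282a − 342b = −0.1;  Well 13−Well 11: 965a − 312b = 25.6.
Solving gives a = −0.12560, b = −0.47053.
Gradient magnitude |∇z| = √(a² + b²) = √(0.01578 + 0.22140) = 0.48701.
True dip = arctan(0.48701) = 26.0°, dipping toward NNE (azimuth ≈ 015°).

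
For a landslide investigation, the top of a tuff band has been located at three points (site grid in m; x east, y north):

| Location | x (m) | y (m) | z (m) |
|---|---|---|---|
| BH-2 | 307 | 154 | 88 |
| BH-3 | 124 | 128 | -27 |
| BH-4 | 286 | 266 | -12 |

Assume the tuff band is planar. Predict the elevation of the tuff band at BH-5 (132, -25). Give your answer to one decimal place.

94.4 m

Let the plane be z = a·x + b·y + c.
BH-3−BH-2: −183a − 26b = −115;  BH-4−BH-2: −21a + 112b = −100.
Solving gives a = 0.73567, b = −0.75492.
Then c = 88 − a·307 − b·154 = −21.59.
At (132, -25): z = 97.1 + 18.9 − 21.59 = 94.4 m.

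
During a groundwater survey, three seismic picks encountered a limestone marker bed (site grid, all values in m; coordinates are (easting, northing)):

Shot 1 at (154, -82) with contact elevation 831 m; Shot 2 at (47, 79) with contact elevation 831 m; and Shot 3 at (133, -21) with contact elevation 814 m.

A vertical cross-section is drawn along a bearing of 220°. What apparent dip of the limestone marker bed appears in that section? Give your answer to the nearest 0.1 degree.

Two edge vectors: Shot 1→Shot 2 = (-107, 161, 0), Shot 1→Shot 3 = (-21, 61, -17).
Normal n = (Shot 1→Shot 2) × (Shot 1→Shot 3) = (-2737, -1819, -3146).
So ∂z/∂E = −n_x/n_z = −0.86999 and ∂z/∂N = −n_y/n_z = −0.57819.
Unit vector along 220° is (sin 220°, cos 220°) = (-0.6428, -0.7660).
Slope in that direction = a·(-0.6428) + b·(-0.7660) = 1.00214.
Apparent dip = arctan|1.00214| = 45.1° (true dip is 46.2°, so apparent ≤ true as expected).

45.1°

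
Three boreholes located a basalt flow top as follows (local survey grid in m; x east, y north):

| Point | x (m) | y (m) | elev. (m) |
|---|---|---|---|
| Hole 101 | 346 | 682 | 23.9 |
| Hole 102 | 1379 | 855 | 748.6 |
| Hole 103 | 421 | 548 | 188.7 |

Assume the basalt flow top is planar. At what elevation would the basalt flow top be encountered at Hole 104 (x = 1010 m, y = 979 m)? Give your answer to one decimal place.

347.5 m

Let the plane be z = a·x + b·y + c.
Hole 102−Hole 101: 1033a + 173b = 724.7;  Hole 103−Hole 101: 75a − 134b = 164.8.
Solving gives a = 0.829740, b = −0.765444.
Then c = 23.9 − a·346 − b·682 = 258.84.
At (1010, 979): z = 838.0 − 749.4 + 258.84 = 347.5 m.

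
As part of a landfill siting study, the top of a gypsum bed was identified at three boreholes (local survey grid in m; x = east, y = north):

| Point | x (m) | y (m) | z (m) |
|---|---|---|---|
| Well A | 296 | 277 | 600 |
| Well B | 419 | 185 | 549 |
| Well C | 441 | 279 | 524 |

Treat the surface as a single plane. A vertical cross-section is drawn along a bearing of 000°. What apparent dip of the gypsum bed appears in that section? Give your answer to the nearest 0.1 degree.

Two edge vectors: Well A→Well B = (123, -92, -51), Well A→Well C = (145, 2, -76).
Normal n = (Well A→Well B) × (Well A→Well C) = (7094, 1953, 13586).
So ∂z/∂x = −n_x/n_z = −0.52216 and ∂z/∂y = −n_y/n_z = −0.14375.
Unit vector along 000° is (sin 0°, cos 0°) = (0.0000, 1.0000).
Slope in that direction = a·(0.0000) + b·(1.0000) = −0.14375.
Apparent dip = arctan|0.14375| = 8.2° (true dip is 28.4°, so apparent ≤ true as expected).

8.2°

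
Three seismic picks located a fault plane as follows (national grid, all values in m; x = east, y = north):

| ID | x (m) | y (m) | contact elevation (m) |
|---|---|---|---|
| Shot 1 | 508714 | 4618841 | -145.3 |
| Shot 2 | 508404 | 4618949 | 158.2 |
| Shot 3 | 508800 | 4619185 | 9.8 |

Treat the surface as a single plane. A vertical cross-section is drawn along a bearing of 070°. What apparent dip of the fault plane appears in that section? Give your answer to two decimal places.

Let the plane be z = a·x + b·y + c.
Shot 2−Shot 1: −310a + 108b = 303.5;  Shot 3−Shot 1: 86a + 344b = 155.1.
Solving gives a = −0.75610, b = 0.63990.
Unit vector along 070° is (sin 70°, cos 70°) = (0.9397, 0.3420).
Slope in that direction = a·(0.9397) + b·(0.3420) = −0.49164.
Apparent dip = arctan|0.49164| = 26.18° (true dip is 44.7°, so apparent ≤ true as expected).

26.18°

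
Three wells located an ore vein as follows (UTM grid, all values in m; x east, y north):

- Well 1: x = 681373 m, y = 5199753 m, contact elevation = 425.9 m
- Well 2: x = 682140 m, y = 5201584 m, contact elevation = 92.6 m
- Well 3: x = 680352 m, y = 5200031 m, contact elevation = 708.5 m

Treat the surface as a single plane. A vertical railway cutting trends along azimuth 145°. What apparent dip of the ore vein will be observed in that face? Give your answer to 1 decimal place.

6.8°

Let the plane be z = a·x + b·y + c.
Well 2−Well 1: 767a + 1831b = −333.3;  Well 3−Well 1: −1021a + 278b = 282.6.
Solving gives a = −0.29294, b = −0.05932.
Unit vector along 145° is (sin 145°, cos 145°) = (0.5736, -0.8192).
Slope in that direction = a·(0.5736) + b·(-0.8192) = −0.11943.
Apparent dip = arctan|0.11943| = 6.8° (true dip is 16.6°, so apparent ≤ true as expected).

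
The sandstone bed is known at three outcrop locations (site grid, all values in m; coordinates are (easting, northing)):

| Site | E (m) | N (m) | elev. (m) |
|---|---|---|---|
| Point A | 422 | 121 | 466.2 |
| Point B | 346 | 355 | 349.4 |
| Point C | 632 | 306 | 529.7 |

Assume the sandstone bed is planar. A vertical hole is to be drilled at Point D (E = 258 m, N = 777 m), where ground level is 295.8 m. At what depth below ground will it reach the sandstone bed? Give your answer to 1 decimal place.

Two edge vectors: Point A→Point B = (-76, 234, -116.8), Point A→Point C = (210, 185, 63.5).
Normal n = (Point A→Point B) × (Point A→Point C) = (36467, -19702, -63200).
So ∂z/∂E = −n_x/n_z = 0.57701 and ∂z/∂N = −n_y/n_z = −0.31174.
Intercept c from Point A: 466.2 − 243.50 + 37.72 = 260.42.
At (258, 777): z_contact = 148.87 − 242.22 + 260.42 = 167.07 m.
Depth below ground = 295.8 − 167.07 = 128.7 m.

128.7 m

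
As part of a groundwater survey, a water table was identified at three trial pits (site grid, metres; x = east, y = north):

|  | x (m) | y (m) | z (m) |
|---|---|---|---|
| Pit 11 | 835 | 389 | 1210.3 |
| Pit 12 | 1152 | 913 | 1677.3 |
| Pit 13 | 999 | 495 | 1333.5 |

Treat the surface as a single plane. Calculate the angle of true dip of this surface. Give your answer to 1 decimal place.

37.7°

Two edge vectors: Pit 11→Pit 12 = (317, 524, 467), Pit 11→Pit 13 = (164, 106, 123.2).
Normal n = (Pit 11→Pit 12) × (Pit 11→Pit 13) = (15054.8, 37533.6, -52334).
So ∂z/∂x = −n_x/n_z = 0.28767 and ∂z/∂y = −n_y/n_z = 0.71719.
Gradient magnitude |∇z| = √(a² + b²) = √(0.08275 + 0.51437) = 0.77273.
True dip = arctan(0.77273) = 37.7°, dipping toward SSW (azimuth ≈ 202°).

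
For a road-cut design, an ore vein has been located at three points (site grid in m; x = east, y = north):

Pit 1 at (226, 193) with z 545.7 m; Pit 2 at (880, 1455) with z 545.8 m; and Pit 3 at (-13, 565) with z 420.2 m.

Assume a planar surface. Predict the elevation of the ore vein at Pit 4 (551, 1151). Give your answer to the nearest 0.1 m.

Two edge vectors: Pit 1→Pit 2 = (654, 1262, 0.1), Pit 1→Pit 3 = (-239, 372, -125.5).
Normal n = (Pit 1→Pit 2) × (Pit 1→Pit 3) = (-158418.2, 82053.1, 544906).
So ∂z/∂x = −n_x/n_z = 0.290726 and ∂z/∂y = −n_y/n_z = −0.150582.
Intercept c from Pit 1: 545.7 − 65.70 + 29.06 = 509.06.
At (551, 1151): z = 160.2 − 173.3 + 509.06 = 495.9 m.

495.9 m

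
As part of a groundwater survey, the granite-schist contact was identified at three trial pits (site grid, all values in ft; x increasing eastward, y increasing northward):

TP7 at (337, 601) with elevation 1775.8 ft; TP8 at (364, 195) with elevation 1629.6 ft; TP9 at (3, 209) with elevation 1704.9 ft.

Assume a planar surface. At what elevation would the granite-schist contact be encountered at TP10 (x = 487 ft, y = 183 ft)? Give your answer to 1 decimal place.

1601.4 ft

Two edge vectors: TP7→TP8 = (27, -406, -146.2), TP7→TP9 = (-334, -392, -70.9).
Normal n = (TP7→TP8) × (TP7→TP9) = (-28525, 50745.1, -146188).
So ∂z/∂x = −n_x/n_z = −0.19513 and ∂z/∂y = −n_y/n_z = 0.34712.
Intercept c from TP7: 1775.8 + 65.76 − 208.62 = 1632.94.
At (487, 183): z = −95.0 + 63.5 + 1632.94 = 1601.4 ft.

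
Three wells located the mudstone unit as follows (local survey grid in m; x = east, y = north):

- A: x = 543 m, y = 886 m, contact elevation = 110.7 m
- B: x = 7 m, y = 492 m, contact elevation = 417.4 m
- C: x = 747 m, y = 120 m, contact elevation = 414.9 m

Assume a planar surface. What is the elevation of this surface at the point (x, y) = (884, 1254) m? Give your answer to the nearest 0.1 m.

Two edge vectors: A→B = (-536, -394, 306.7), A→C = (204, -766, 304.2).
Normal n = (A→B) × (A→C) = (115077.4, 225618, 490952).
So ∂z/∂x = −n_x/n_z = −0.234396 and ∂z/∂y = −n_y/n_z = −0.459552.
Intercept c from A: 110.7 + 127.28 + 407.16 = 645.14.
At (884, 1254): z = −207.2 − 576.3 + 645.14 = -138.3 m.

-138.3 m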